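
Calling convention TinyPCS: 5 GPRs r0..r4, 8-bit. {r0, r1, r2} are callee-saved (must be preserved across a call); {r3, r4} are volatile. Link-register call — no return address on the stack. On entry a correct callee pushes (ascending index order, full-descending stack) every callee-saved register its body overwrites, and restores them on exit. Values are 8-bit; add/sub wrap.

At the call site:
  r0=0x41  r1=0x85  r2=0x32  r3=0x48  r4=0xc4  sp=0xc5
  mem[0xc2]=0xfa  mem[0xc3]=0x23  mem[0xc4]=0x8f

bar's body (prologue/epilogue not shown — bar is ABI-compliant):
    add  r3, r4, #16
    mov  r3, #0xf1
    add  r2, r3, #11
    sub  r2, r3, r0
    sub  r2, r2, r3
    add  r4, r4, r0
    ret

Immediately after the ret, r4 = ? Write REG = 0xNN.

REG = 0x05

prologue: push r2 -> mem[0xc4]=0x32, sp=0xc4
body[0] add  r3, r4, #16 -> r3=0xd4
body[1] mov  r3, #0xf1 -> r3=0xf1
body[2] add  r2, r3, #11 -> r2=0xfc
body[3] sub  r2, r3, r0 -> r2=0xb0
body[4] sub  r2, r2, r3 -> r2=0xbf
body[5] add  r4, r4, r0 -> r4=0x05
epilogue: pop r2=0x32, sp=0xc5
r4 is caller-saved -> body value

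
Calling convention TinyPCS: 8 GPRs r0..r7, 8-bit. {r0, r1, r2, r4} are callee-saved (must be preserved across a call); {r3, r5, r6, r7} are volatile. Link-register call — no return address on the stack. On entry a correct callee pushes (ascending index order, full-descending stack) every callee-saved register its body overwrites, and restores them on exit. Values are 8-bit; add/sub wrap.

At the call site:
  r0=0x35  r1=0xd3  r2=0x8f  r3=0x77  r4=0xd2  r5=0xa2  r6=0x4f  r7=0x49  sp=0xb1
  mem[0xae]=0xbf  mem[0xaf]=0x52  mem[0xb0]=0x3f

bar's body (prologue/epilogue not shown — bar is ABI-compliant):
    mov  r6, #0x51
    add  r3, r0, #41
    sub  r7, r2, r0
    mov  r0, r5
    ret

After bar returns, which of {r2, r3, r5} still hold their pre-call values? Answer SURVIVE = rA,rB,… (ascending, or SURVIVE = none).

SURVIVE = r2,r5

prologue: push r0 → mem[0xb0]=0x35, sp=0xb0
body[0] mov  r6, #0x51 → r6=0x51
body[1] add  r3, r0, #41 → r3=0x5e
body[2] sub  r7, r2, r0 → r7=0x5a
body[3] mov  r0, r5 → r0=0xa2
epilogue: pop r0=0x35, sp=0xb1
r2: callee-saved, written=False
r3: caller-saved, written=True
r5: caller-saved, written=False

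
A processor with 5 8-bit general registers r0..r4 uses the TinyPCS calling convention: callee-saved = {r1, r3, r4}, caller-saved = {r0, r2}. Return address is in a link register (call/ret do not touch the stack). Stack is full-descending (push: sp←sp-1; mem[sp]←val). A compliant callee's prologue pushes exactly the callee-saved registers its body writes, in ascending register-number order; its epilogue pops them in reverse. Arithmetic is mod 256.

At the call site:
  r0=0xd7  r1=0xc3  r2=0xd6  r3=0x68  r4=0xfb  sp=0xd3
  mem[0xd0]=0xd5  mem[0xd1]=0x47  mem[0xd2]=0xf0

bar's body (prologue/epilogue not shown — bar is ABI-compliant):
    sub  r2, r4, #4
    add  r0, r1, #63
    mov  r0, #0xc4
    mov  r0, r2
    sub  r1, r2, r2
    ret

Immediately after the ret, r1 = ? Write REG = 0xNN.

prologue: push r1 → mem[0xd2]=0xc3, sp=0xd2
body[0] sub  r2, r4, #4 → r2=0xf7
body[1] add  r0, r1, #63 → r0=0x02
body[2] mov  r0, #0xc4 → r0=0xc4
body[3] mov  r0, r2 → r0=0xf7
body[4] sub  r1, r2, r2 → r1=0x00
epilogue: pop r1=0xc3, sp=0xd3
r1 is callee-saved → restored

REG = 0xc3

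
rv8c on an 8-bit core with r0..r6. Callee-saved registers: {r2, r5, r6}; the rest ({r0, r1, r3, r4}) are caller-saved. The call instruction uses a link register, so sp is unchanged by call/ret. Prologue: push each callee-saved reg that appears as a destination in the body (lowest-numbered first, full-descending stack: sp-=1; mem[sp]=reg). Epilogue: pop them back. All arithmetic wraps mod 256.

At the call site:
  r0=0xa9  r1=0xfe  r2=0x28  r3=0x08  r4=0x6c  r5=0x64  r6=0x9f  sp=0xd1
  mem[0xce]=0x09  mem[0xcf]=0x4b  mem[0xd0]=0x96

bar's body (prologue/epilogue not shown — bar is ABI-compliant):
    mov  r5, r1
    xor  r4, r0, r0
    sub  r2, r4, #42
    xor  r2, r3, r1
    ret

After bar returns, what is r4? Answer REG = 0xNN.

REG = 0x00

prologue: push r2 -> mem[0xd0]=0x28, sp=0xd0
prologue: push r5 -> mem[0xcf]=0x64, sp=0xcf
body[0] mov  r5, r1 -> r5=0xfe
body[1] xor  r4, r0, r0 -> r4=0x00
body[2] sub  r2, r4, #42 -> r2=0xd6
body[3] xor  r2, r3, r1 -> r2=0xf6
epilogue: pop r5=0x64, sp=0xd0
epilogue: pop r2=0x28, sp=0xd1
r4 is caller-saved -> body value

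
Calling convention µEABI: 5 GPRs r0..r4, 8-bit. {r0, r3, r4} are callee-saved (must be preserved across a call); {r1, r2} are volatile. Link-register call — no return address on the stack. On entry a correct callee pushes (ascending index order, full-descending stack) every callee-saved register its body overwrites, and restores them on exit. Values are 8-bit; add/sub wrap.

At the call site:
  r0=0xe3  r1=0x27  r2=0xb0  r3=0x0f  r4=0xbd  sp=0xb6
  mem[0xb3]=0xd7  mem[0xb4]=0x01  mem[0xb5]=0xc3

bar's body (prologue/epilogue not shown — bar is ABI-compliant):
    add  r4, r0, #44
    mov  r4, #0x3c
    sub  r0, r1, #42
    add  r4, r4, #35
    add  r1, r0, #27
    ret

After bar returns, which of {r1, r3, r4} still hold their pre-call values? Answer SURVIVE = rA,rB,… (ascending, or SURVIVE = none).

SURVIVE = r3,r4

prologue: push r0 → mem[0xb5]=0xe3, sp=0xb5
prologue: push r4 → mem[0xb4]=0xbd, sp=0xb4
body[0] add  r4, r0, #44 → r4=0x0f
body[1] mov  r4, #0x3c → r4=0x3c
body[2] sub  r0, r1, #42 → r0=0xfd
body[3] add  r4, r4, #35 → r4=0x5f
body[4] add  r1, r0, #27 → r1=0x18
epilogue: pop r4=0xbd, sp=0xb5
epilogue: pop r0=0xe3, sp=0xb6
r1: caller-saved, written=True
r3: callee-saved, written=False
r4: callee-saved, written=True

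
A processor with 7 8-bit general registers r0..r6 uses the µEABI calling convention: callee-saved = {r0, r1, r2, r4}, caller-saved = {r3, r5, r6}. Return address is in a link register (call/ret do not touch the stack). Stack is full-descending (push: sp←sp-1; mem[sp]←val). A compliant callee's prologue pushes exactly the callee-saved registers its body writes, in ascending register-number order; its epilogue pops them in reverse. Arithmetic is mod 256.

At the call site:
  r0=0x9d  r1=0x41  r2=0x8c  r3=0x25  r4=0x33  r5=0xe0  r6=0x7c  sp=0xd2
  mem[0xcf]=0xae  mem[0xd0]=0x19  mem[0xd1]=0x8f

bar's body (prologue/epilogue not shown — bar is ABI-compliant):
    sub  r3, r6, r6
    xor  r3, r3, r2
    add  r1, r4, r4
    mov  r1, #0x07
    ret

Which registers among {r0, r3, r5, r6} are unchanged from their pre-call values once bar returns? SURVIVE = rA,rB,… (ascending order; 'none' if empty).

prologue: push r1 → mem[0xd1]=0x41, sp=0xd1
body[0] sub  r3, r6, r6 → r3=0x00
body[1] xor  r3, r3, r2 → r3=0x8c
body[2] add  r1, r4, r4 → r1=0x66
body[3] mov  r1, #0x07 → r1=0x07
epilogue: pop r1=0x41, sp=0xd2
r0: callee-saved, written=False
r3: caller-saved, written=True
r5: caller-saved, written=False
r6: caller-saved, written=False

SURVIVE = r0,r5,r6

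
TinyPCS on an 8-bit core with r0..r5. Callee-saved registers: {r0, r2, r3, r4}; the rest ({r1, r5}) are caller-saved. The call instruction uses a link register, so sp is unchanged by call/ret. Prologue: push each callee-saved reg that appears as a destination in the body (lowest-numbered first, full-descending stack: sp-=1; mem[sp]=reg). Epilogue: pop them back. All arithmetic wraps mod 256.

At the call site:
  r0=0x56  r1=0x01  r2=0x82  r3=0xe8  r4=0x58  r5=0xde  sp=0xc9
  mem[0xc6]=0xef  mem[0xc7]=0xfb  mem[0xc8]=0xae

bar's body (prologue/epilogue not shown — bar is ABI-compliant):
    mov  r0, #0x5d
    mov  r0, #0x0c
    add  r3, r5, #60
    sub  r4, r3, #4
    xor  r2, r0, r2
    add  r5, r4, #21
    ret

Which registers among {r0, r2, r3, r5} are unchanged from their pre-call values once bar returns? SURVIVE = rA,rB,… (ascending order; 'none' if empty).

SURVIVE = r0,r2,r3

prologue: push r0 -> mem[0xc8]=0x56, sp=0xc8
prologue: push r2 -> mem[0xc7]=0x82, sp=0xc7
prologue: push r3 -> mem[0xc6]=0xe8, sp=0xc6
prologue: push r4 -> mem[0xc5]=0x58, sp=0xc5
body[0] mov  r0, #0x5d -> r0=0x5d
body[1] mov  r0, #0x0c -> r0=0x0c
body[2] add  r3, r5, #60 -> r3=0x1a
body[3] sub  r4, r3, #4 -> r4=0x16
body[4] xor  r2, r0, r2 -> r2=0x8e
body[5] add  r5, r4, #21 -> r5=0x2b
epilogue: pop r4=0x58, sp=0xc6
epilogue: pop r3=0xe8, sp=0xc7
epilogue: pop r2=0x82, sp=0xc8
epilogue: pop r0=0x56, sp=0xc9
r0: callee-saved, written=True
r2: callee-saved, written=True
r3: callee-saved, written=True
r5: caller-saved, written=True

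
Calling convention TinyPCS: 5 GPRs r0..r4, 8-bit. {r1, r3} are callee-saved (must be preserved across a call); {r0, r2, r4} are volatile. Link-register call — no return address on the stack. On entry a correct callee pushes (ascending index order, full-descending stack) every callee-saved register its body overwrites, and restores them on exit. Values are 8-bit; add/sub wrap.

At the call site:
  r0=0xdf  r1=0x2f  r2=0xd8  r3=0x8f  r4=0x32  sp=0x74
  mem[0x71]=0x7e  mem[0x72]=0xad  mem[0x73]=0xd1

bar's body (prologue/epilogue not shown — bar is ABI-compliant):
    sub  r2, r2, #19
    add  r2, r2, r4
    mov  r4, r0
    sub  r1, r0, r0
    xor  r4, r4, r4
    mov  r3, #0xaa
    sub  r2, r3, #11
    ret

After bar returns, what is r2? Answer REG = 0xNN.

prologue: push r1 → mem[0x73]=0x2f, sp=0x73
prologue: push r3 → mem[0x72]=0x8f, sp=0x72
body[0] sub  r2, r2, #19 → r2=0xc5
body[1] add  r2, r2, r4 → r2=0xf7
body[2] mov  r4, r0 → r4=0xdf
body[3] sub  r1, r0, r0 → r1=0x00
body[4] xor  r4, r4, r4 → r4=0x00
body[5] mov  r3, #0xaa → r3=0xaa
body[6] sub  r2, r3, #11 → r2=0x9f
epilogue: pop r3=0x8f, sp=0x73
epilogue: pop r1=0x2f, sp=0x74
r2 is caller-saved → body value

REG = 0x9f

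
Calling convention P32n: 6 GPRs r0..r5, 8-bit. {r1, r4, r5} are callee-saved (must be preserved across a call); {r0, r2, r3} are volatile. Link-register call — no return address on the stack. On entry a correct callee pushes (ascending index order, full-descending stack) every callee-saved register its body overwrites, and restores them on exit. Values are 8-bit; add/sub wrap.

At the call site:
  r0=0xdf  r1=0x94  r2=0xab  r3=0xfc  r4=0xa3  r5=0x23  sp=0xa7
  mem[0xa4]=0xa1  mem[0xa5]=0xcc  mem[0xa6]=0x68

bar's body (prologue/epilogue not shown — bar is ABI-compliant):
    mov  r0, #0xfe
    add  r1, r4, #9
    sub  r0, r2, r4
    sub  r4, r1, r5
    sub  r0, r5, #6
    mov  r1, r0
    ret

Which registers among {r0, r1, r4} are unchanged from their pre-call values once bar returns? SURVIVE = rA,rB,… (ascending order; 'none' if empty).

prologue: push r1 → mem[0xa6]=0x94, sp=0xa6
prologue: push r4 → mem[0xa5]=0xa3, sp=0xa5
body[0] mov  r0, #0xfe → r0=0xfe
body[1] add  r1, r4, #9 → r1=0xac
body[2] sub  r0, r2, r4 → r0=0x08
body[3] sub  r4, r1, r5 → r4=0x89
body[4] sub  r0, r5, #6 → r0=0x1d
body[5] mov  r1, r0 → r1=0x1d
epilogue: pop r4=0xa3, sp=0xa6
epilogue: pop r1=0x94, sp=0xa7
r0: caller-saved, written=True
r1: callee-saved, written=True
r4: callee-saved, written=True

SURVIVE = r1,r4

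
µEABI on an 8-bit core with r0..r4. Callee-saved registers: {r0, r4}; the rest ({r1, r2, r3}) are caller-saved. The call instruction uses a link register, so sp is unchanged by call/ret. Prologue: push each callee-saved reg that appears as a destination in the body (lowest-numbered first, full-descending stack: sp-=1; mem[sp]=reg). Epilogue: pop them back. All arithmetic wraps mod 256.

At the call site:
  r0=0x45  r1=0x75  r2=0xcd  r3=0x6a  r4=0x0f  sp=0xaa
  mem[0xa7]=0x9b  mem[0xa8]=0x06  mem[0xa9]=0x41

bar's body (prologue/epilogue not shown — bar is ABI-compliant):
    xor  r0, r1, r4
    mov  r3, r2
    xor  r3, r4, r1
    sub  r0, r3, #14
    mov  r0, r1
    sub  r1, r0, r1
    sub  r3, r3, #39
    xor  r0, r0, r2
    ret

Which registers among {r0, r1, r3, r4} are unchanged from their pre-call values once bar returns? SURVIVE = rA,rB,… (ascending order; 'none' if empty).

SURVIVE = r0,r4

prologue: push r0 -> mem[0xa9]=0x45, sp=0xa9
body[0] xor  r0, r1, r4 -> r0=0x7a
body[1] mov  r3, r2 -> r3=0xcd
body[2] xor  r3, r4, r1 -> r3=0x7a
body[3] sub  r0, r3, #14 -> r0=0x6c
body[4] mov  r0, r1 -> r0=0x75
body[5] sub  r1, r0, r1 -> r1=0x00
body[6] sub  r3, r3, #39 -> r3=0x53
body[7] xor  r0, r0, r2 -> r0=0xb8
epilogue: pop r0=0x45, sp=0xaa
r0: callee-saved, written=True
r1: caller-saved, written=True
r3: caller-saved, written=True
r4: callee-saved, written=False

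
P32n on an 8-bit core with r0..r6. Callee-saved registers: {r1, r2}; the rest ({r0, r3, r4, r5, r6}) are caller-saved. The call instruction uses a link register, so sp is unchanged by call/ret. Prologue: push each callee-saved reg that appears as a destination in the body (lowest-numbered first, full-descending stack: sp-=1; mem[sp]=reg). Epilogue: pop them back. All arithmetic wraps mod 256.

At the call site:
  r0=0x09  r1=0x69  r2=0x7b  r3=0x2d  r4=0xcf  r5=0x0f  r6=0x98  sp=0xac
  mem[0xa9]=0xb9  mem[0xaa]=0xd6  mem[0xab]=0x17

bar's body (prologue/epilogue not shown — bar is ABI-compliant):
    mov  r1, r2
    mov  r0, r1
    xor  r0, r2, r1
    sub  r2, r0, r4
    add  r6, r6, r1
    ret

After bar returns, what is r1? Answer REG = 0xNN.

prologue: push r1 -> mem[0xab]=0x69, sp=0xab
prologue: push r2 -> mem[0xaa]=0x7b, sp=0xaa
body[0] mov  r1, r2 -> r1=0x7b
body[1] mov  r0, r1 -> r0=0x7b
body[2] xor  r0, r2, r1 -> r0=0x00
body[3] sub  r2, r0, r4 -> r2=0x31
body[4] add  r6, r6, r1 -> r6=0x13
epilogue: pop r2=0x7b, sp=0xab
epilogue: pop r1=0x69, sp=0xac
r1 is callee-saved -> restored

REG = 0x69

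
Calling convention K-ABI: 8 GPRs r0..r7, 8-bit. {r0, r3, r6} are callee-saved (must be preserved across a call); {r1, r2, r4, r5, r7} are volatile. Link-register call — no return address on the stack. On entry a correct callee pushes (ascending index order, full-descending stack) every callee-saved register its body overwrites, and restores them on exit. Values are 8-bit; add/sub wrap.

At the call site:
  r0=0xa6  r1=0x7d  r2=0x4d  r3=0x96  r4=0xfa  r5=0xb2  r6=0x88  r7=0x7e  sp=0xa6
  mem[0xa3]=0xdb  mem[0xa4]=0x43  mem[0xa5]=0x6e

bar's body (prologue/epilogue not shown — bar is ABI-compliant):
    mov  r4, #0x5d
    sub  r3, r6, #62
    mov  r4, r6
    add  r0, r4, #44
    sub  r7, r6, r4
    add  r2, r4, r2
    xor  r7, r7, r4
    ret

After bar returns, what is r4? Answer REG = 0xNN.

REG = 0x88

prologue: push r0 → mem[0xa5]=0xa6, sp=0xa5
prologue: push r3 → mem[0xa4]=0x96, sp=0xa4
body[0] mov  r4, #0x5d → r4=0x5d
body[1] sub  r3, r6, #62 → r3=0x4a
body[2] mov  r4, r6 → r4=0x88
body[3] add  r0, r4, #44 → r0=0xb4
body[4] sub  r7, r6, r4 → r7=0x00
body[5] add  r2, r4, r2 → r2=0xd5
body[6] xor  r7, r7, r4 → r7=0x88
epilogue: pop r3=0x96, sp=0xa5
epilogue: pop r0=0xa6, sp=0xa6
r4 is caller-saved → body value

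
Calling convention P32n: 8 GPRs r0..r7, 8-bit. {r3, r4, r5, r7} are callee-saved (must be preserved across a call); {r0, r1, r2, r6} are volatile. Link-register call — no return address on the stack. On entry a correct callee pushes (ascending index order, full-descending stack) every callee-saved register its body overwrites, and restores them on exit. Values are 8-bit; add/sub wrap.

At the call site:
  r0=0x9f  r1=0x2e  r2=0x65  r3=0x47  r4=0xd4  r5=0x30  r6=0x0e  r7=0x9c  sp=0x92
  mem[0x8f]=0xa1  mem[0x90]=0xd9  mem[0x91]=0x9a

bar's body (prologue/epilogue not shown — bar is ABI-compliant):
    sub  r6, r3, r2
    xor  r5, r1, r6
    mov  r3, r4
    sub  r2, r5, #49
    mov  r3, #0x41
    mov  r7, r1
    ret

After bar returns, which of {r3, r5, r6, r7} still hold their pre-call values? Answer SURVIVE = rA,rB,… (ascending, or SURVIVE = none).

prologue: push r3 → mem[0x91]=0x47, sp=0x91
prologue: push r5 → mem[0x90]=0x30, sp=0x90
prologue: push r7 → mem[0x8f]=0x9c, sp=0x8f
body[0] sub  r6, r3, r2 → r6=0xe2
body[1] xor  r5, r1, r6 → r5=0xcc
body[2] mov  r3, r4 → r3=0xd4
body[3] sub  r2, r5, #49 → r2=0x9b
body[4] mov  r3, #0x41 → r3=0x41
body[5] mov  r7, r1 → r7=0x2e
epilogue: pop r7=0x9c, sp=0x90
epilogue: pop r5=0x30, sp=0x91
epilogue: pop r3=0x47, sp=0x92
r3: callee-saved, written=True
r5: callee-saved, written=True
r6: caller-saved, written=True
r7: callee-saved, written=True

SURVIVE = r3,r5,r7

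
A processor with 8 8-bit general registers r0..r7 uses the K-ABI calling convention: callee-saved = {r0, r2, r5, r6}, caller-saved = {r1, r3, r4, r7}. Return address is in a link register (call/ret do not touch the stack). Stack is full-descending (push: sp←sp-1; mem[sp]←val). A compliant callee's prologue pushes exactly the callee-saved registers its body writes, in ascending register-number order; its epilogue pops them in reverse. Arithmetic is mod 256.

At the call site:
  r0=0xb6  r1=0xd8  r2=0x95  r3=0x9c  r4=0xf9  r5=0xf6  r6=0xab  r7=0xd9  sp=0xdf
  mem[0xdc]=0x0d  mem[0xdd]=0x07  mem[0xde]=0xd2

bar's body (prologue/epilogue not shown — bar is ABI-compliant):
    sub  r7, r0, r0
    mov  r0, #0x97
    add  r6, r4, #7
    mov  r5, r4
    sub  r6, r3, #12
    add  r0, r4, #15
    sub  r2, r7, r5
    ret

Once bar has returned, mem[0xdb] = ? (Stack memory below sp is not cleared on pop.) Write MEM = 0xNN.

MEM = 0xab

prologue: push r0 → mem[0xde]=0xb6, sp=0xde
prologue: push r2 → mem[0xdd]=0x95, sp=0xdd
prologue: push r5 → mem[0xdc]=0xf6, sp=0xdc
prologue: push r6 → mem[0xdb]=0xab, sp=0xdb
body[0] sub  r7, r0, r0 → r7=0x00
body[1] mov  r0, #0x97 → r0=0x97
body[2] add  r6, r4, #7 → r6=0x00
body[3] mov  r5, r4 → r5=0xf9
body[4] sub  r6, r3, #12 → r6=0x90
body[5] add  r0, r4, #15 → r0=0x08
body[6] sub  r2, r7, r5 → r2=0x07
epilogue: pop r6=0xab, sp=0xdc
epilogue: pop r5=0xf6, sp=0xdd
epilogue: pop r2=0x95, sp=0xde
epilogue: pop r0=0xb6, sp=0xdf
prologue pushed ['r0', 'r2', 'r5', 'r6'] at ['0xde', '0xdd', '0xdc', '0xdb']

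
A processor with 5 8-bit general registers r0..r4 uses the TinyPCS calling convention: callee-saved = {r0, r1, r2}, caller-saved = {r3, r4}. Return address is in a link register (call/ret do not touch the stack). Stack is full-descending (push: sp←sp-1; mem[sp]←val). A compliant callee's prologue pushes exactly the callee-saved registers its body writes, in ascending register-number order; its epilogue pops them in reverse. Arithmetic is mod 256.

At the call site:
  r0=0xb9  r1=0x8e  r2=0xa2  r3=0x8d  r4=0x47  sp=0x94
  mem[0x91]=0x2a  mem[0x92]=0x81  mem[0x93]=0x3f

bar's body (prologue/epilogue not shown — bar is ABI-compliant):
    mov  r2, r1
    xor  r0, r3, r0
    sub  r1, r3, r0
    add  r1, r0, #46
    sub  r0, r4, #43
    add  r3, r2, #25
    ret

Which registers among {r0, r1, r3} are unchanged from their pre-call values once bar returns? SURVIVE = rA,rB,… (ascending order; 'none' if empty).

SURVIVE = r0,r1

prologue: push r0 → mem[0x93]=0xb9, sp=0x93
prologue: push r1 → mem[0x92]=0x8e, sp=0x92
prologue: push r2 → mem[0x91]=0xa2, sp=0x91
body[0] mov  r2, r1 → r2=0x8e
body[1] xor  r0, r3, r0 → r0=0x34
body[2] sub  r1, r3, r0 → r1=0x59
body[3] add  r1, r0, #46 → r1=0x62
body[4] sub  r0, r4, #43 → r0=0x1c
body[5] add  r3, r2, #25 → r3=0xa7
epilogue: pop r2=0xa2, sp=0x92
epilogue: pop r1=0x8e, sp=0x93
epilogue: pop r0=0xb9, sp=0x94
r0: callee-saved, written=True
r1: callee-saved, written=True
r3: caller-saved, written=True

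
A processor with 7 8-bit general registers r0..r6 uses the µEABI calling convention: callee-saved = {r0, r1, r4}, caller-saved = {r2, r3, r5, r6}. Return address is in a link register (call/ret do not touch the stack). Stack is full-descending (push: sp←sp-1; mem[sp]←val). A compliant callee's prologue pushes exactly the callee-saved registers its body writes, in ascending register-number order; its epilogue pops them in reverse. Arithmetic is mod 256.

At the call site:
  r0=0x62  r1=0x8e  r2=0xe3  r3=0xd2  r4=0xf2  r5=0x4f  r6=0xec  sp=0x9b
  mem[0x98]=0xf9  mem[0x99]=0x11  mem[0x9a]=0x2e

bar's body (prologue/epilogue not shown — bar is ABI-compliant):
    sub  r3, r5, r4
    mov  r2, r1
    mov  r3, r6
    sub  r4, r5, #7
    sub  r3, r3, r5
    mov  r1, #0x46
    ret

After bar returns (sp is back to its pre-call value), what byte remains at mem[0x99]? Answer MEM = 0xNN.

MEM = 0xf2

prologue: push r1 → mem[0x9a]=0x8e, sp=0x9a
prologue: push r4 → mem[0x99]=0xf2, sp=0x99
body[0] sub  r3, r5, r4 → r3=0x5d
body[1] mov  r2, r1 → r2=0x8e
body[2] mov  r3, r6 → r3=0xec
body[3] sub  r4, r5, #7 → r4=0x48
body[4] sub  r3, r3, r5 → r3=0x9d
body[5] mov  r1, #0x46 → r1=0x46
epilogue: pop r4=0xf2, sp=0x9a
epilogue: pop r1=0x8e, sp=0x9b
prologue pushed ['r1', 'r4'] at ['0x9a', '0x99']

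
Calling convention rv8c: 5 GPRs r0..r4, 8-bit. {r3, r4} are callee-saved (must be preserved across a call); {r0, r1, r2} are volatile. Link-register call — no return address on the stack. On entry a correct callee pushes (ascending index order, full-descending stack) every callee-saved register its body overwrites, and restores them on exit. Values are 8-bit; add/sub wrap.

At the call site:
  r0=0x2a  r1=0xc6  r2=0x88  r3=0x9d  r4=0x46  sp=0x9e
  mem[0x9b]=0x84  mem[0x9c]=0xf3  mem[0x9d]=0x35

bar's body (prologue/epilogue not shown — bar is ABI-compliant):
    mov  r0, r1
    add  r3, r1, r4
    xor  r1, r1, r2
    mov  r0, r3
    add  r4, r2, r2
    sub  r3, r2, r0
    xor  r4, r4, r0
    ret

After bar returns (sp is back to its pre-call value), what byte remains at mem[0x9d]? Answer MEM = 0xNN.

MEM = 0x9d

prologue: push r3 → mem[0x9d]=0x9d, sp=0x9d
prologue: push r4 → mem[0x9c]=0x46, sp=0x9c
body[0] mov  r0, r1 → r0=0xc6
body[1] add  r3, r1, r4 → r3=0x0c
body[2] xor  r1, r1, r2 → r1=0x4e
body[3] mov  r0, r3 → r0=0x0c
body[4] add  r4, r2, r2 → r4=0x10
body[5] sub  r3, r2, r0 → r3=0x7c
body[6] xor  r4, r4, r0 → r4=0x1c
epilogue: pop r4=0x46, sp=0x9d
epilogue: pop r3=0x9d, sp=0x9e
prologue pushed ['r3', 'r4'] at ['0x9d', '0x9c']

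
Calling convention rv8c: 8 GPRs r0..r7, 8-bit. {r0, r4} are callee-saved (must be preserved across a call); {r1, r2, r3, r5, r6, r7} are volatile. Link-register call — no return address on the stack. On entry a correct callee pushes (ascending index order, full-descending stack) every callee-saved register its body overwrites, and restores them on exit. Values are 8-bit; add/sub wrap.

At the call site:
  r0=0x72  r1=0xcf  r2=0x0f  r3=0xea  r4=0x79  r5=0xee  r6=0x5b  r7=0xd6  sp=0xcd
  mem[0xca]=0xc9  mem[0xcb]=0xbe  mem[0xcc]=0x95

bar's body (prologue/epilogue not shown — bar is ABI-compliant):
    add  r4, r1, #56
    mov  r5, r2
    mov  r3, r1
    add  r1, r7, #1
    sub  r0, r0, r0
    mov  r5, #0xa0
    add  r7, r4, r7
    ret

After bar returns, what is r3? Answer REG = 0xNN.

REG = 0xcf

prologue: push r0 → mem[0xcc]=0x72, sp=0xcc
prologue: push r4 → mem[0xcb]=0x79, sp=0xcb
body[0] add  r4, r1, #56 → r4=0x07
body[1] mov  r5, r2 → r5=0x0f
body[2] mov  r3, r1 → r3=0xcf
body[3] add  r1, r7, #1 → r1=0xd7
body[4] sub  r0, r0, r0 → r0=0x00
body[5] mov  r5, #0xa0 → r5=0xa0
body[6] add  r7, r4, r7 → r7=0xdd
epilogue: pop r4=0x79, sp=0xcc
epilogue: pop r0=0x72, sp=0xcd
r3 is caller-saved → body value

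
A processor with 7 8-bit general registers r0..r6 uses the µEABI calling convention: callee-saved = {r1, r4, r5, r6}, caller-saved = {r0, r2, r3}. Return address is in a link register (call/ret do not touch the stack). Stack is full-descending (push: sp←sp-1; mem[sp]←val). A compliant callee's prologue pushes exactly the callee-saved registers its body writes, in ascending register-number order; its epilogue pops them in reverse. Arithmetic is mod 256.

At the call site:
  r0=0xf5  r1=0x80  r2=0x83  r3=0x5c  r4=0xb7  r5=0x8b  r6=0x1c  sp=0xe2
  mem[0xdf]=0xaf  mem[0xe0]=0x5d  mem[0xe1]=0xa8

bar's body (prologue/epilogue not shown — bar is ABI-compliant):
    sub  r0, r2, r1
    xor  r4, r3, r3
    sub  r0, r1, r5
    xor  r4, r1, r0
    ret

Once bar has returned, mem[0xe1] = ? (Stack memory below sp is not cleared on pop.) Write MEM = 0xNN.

prologue: push r4 → mem[0xe1]=0xb7, sp=0xe1
body[0] sub  r0, r2, r1 → r0=0x03
body[1] xor  r4, r3, r3 → r4=0x00
body[2] sub  r0, r1, r5 → r0=0xf5
body[3] xor  r4, r1, r0 → r4=0x75
epilogue: pop r4=0xb7, sp=0xe2
prologue pushed ['r4'] at ['0xe1']

MEM = 0xb7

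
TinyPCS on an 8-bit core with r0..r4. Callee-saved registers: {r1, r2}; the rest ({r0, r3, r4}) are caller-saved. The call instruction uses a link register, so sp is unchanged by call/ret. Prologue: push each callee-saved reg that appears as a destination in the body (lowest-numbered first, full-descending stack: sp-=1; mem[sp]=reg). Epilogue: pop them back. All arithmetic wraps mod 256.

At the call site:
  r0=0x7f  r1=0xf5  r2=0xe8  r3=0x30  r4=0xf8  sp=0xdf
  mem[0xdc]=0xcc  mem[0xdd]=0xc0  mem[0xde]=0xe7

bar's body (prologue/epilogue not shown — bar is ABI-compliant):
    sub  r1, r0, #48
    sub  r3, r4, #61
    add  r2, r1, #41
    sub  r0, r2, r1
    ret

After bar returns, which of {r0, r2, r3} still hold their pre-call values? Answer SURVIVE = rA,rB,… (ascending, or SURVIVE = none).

SURVIVE = r2

prologue: push r1 -> mem[0xde]=0xf5, sp=0xde
prologue: push r2 -> mem[0xdd]=0xe8, sp=0xdd
body[0] sub  r1, r0, #48 -> r1=0x4f
body[1] sub  r3, r4, #61 -> r3=0xbb
body[2] add  r2, r1, #41 -> r2=0x78
body[3] sub  r0, r2, r1 -> r0=0x29
epilogue: pop r2=0xe8, sp=0xde
epilogue: pop r1=0xf5, sp=0xdf
r0: caller-saved, written=True
r2: callee-saved, written=True
r3: caller-saved, written=True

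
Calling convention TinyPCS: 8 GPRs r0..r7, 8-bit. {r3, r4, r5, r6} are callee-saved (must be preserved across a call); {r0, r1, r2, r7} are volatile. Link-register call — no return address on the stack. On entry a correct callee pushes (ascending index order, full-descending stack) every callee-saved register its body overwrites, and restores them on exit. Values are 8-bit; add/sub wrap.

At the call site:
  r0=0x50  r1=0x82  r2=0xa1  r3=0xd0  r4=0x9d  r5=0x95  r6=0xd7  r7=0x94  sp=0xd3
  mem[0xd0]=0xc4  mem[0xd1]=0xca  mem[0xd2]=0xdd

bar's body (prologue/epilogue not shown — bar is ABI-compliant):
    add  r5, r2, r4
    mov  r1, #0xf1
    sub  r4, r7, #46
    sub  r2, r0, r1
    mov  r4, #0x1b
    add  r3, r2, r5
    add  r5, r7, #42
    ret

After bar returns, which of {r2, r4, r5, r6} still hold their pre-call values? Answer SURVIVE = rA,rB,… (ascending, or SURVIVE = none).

prologue: push r3 -> mem[0xd2]=0xd0, sp=0xd2
prologue: push r4 -> mem[0xd1]=0x9d, sp=0xd1
prologue: push r5 -> mem[0xd0]=0x95, sp=0xd0
body[0] add  r5, r2, r4 -> r5=0x3e
body[1] mov  r1, #0xf1 -> r1=0xf1
body[2] sub  r4, r7, #46 -> r4=0x66
body[3] sub  r2, r0, r1 -> r2=0x5f
body[4] mov  r4, #0x1b -> r4=0x1b
body[5] add  r3, r2, r5 -> r3=0x9d
body[6] add  r5, r7, #42 -> r5=0xbe
epilogue: pop r5=0x95, sp=0xd1
epilogue: pop r4=0x9d, sp=0xd2
epilogue: pop r3=0xd0, sp=0xd3
r2: caller-saved, written=True
r4: callee-saved, written=True
r5: callee-saved, written=True
r6: callee-saved, written=False

SURVIVE = r4,r5,r6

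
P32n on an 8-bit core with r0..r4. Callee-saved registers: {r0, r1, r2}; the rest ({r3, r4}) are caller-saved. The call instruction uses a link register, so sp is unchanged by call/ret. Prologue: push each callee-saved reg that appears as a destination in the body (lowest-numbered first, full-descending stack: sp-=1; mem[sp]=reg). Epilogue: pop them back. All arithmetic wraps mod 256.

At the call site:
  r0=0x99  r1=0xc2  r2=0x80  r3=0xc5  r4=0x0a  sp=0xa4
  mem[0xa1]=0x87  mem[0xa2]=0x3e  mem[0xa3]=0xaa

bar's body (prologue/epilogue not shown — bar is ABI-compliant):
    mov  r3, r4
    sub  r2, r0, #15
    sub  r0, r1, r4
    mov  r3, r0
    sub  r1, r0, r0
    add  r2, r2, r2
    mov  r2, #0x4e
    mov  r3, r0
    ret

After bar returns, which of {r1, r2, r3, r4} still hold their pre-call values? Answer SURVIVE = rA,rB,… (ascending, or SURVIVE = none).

prologue: push r0 -> mem[0xa3]=0x99, sp=0xa3
prologue: push r1 -> mem[0xa2]=0xc2, sp=0xa2
prologue: push r2 -> mem[0xa1]=0x80, sp=0xa1
body[0] mov  r3, r4 -> r3=0x0a
body[1] sub  r2, r0, #15 -> r2=0x8a
body[2] sub  r0, r1, r4 -> r0=0xb8
body[3] mov  r3, r0 -> r3=0xb8
body[4] sub  r1, r0, r0 -> r1=0x00
body[5] add  r2, r2, r2 -> r2=0x14
body[6] mov  r2, #0x4e -> r2=0x4e
body[7] mov  r3, r0 -> r3=0xb8
epilogue: pop r2=0x80, sp=0xa2
epilogue: pop r1=0xc2, sp=0xa3
epilogue: pop r0=0x99, sp=0xa4
r1: callee-saved, written=True
r2: callee-saved, written=True
r3: caller-saved, written=True
r4: caller-saved, written=False

SURVIVE = r1,r2,r4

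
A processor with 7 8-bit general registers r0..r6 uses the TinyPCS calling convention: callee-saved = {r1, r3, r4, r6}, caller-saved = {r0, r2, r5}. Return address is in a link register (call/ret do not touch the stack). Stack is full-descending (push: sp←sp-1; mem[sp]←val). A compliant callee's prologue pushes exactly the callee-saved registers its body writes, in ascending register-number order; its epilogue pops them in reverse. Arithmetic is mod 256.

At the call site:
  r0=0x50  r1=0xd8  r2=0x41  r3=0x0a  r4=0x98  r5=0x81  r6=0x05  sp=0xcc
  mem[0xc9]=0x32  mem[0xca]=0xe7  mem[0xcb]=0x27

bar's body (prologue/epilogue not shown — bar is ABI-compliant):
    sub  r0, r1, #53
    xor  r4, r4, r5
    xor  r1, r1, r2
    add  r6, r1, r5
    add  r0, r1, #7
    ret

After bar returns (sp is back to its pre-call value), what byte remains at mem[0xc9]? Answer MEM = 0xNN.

MEM = 0x05

prologue: push r1 → mem[0xcb]=0xd8, sp=0xcb
prologue: push r4 → mem[0xca]=0x98, sp=0xca
prologue: push r6 → mem[0xc9]=0x05, sp=0xc9
body[0] sub  r0, r1, #53 → r0=0xa3
body[1] xor  r4, r4, r5 → r4=0x19
body[2] xor  r1, r1, r2 → r1=0x99
body[3] add  r6, r1, r5 → r6=0x1a
body[4] add  r0, r1, #7 → r0=0xa0
epilogue: pop r6=0x05, sp=0xca
epilogue: pop r4=0x98, sp=0xcb
epilogue: pop r1=0xd8, sp=0xcc
prologue pushed ['r1', 'r4', 'r6'] at ['0xcb', '0xca', '0xc9']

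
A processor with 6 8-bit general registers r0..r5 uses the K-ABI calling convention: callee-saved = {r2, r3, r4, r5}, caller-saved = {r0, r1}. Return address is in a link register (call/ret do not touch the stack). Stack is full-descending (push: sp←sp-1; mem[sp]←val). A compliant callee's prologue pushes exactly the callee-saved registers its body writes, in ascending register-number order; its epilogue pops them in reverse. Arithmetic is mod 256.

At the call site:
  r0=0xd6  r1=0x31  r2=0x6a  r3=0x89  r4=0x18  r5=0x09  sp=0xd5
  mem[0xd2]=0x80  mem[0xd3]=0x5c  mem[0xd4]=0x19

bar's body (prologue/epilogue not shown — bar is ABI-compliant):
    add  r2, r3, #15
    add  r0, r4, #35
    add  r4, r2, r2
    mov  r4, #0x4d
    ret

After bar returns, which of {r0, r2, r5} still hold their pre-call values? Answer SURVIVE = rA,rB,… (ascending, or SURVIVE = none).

SURVIVE = r2,r5

prologue: push r2 → mem[0xd4]=0x6a, sp=0xd4
prologue: push r4 → mem[0xd3]=0x18, sp=0xd3
body[0] add  r2, r3, #15 → r2=0x98
body[1] add  r0, r4, #35 → r0=0x3b
body[2] add  r4, r2, r2 → r4=0x30
body[3] mov  r4, #0x4d → r4=0x4d
epilogue: pop r4=0x18, sp=0xd4
epilogue: pop r2=0x6a, sp=0xd5
r0: caller-saved, written=True
r2: callee-saved, written=True
r5: callee-saved, written=False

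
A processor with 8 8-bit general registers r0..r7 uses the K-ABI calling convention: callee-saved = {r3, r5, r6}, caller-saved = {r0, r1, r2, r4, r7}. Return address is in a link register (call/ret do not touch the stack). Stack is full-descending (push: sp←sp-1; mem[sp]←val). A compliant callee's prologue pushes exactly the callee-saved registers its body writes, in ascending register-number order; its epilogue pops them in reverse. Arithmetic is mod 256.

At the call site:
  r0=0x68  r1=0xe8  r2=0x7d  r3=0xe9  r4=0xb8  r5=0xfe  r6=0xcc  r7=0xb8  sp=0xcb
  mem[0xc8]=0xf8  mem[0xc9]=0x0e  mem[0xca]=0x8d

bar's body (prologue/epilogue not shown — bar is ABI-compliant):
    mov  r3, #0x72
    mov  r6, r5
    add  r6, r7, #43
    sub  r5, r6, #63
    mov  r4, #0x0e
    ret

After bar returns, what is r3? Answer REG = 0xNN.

prologue: push r3 → mem[0xca]=0xe9, sp=0xca
prologue: push r5 → mem[0xc9]=0xfe, sp=0xc9
prologue: push r6 → mem[0xc8]=0xcc, sp=0xc8
body[0] mov  r3, #0x72 → r3=0x72
body[1] mov  r6, r5 → r6=0xfe
body[2] add  r6, r7, #43 → r6=0xe3
body[3] sub  r5, r6, #63 → r5=0xa4
body[4] mov  r4, #0x0e → r4=0x0e
epilogue: pop r6=0xcc, sp=0xc9
epilogue: pop r5=0xfe, sp=0xca
epilogue: pop r3=0xe9, sp=0xcb
r3 is callee-saved → restored

REG = 0xe9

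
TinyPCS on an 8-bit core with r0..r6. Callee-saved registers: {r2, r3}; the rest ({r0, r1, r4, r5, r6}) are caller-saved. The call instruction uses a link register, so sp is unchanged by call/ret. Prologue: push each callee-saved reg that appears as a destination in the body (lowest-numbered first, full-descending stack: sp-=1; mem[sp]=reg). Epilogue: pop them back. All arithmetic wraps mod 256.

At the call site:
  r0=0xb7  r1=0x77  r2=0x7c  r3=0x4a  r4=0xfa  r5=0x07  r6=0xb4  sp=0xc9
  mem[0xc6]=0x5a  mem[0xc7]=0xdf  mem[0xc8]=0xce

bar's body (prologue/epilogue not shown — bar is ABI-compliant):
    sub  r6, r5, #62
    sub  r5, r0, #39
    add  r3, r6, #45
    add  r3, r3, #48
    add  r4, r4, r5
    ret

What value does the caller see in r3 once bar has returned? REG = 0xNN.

REG = 0x4a

prologue: push r3 → mem[0xc8]=0x4a, sp=0xc8
body[0] sub  r6, r5, #62 → r6=0xc9
body[1] sub  r5, r0, #39 → r5=0x90
body[2] add  r3, r6, #45 → r3=0xf6
body[3] add  r3, r3, #48 → r3=0x26
body[4] add  r4, r4, r5 → r4=0x8a
epilogue: pop r3=0x4a, sp=0xc9
r3 is callee-saved → restored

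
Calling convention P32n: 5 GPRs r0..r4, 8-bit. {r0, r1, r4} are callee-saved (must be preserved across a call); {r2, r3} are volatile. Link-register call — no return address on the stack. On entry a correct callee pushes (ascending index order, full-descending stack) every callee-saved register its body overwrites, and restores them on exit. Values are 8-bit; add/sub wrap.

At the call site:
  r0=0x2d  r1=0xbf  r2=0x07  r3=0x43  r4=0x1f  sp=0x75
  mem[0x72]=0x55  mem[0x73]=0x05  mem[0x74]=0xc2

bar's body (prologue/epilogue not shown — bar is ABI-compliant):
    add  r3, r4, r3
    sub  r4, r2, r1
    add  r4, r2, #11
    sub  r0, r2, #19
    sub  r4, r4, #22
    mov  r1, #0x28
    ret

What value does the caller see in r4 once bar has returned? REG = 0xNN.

prologue: push r0 -> mem[0x74]=0x2d, sp=0x74
prologue: push r1 -> mem[0x73]=0xbf, sp=0x73
prologue: push r4 -> mem[0x72]=0x1f, sp=0x72
body[0] add  r3, r4, r3 -> r3=0x62
body[1] sub  r4, r2, r1 -> r4=0x48
body[2] add  r4, r2, #11 -> r4=0x12
body[3] sub  r0, r2, #19 -> r0=0xf4
body[4] sub  r4, r4, #22 -> r4=0xfc
body[5] mov  r1, #0x28 -> r1=0x28
epilogue: pop r4=0x1f, sp=0x73
epilogue: pop r1=0xbf, sp=0x74
epilogue: pop r0=0x2d, sp=0x75
r4 is callee-saved -> restored

REG = 0x1f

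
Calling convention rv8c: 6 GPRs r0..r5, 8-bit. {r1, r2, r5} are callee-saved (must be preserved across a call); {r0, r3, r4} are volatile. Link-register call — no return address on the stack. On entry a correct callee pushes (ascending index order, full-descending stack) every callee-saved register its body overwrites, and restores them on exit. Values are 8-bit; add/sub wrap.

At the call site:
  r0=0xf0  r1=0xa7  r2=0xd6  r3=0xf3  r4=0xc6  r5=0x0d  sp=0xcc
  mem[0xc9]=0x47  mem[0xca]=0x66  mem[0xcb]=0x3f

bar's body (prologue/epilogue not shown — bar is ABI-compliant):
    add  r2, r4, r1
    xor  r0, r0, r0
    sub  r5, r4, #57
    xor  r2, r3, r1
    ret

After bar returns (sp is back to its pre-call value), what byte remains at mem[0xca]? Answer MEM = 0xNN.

prologue: push r2 -> mem[0xcb]=0xd6, sp=0xcb
prologue: push r5 -> mem[0xca]=0x0d, sp=0xca
body[0] add  r2, r4, r1 -> r2=0x6d
body[1] xor  r0, r0, r0 -> r0=0x00
body[2] sub  r5, r4, #57 -> r5=0x8d
body[3] xor  r2, r3, r1 -> r2=0x54
epilogue: pop r5=0x0d, sp=0xcb
epilogue: pop r2=0xd6, sp=0xcc
prologue pushed ['r2', 'r5'] at ['0xcb', '0xca']

MEM = 0x0d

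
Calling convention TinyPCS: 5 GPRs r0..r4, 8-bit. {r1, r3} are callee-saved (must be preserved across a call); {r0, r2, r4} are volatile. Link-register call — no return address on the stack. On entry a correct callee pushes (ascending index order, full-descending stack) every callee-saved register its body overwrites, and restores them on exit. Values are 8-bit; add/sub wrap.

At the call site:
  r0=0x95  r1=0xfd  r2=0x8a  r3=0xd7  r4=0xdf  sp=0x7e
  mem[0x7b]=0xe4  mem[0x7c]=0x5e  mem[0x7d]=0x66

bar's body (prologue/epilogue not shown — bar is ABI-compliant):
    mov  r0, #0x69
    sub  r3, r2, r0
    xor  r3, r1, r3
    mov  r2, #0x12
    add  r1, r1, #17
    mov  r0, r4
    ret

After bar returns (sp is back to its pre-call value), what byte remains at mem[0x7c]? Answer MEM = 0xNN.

prologue: push r1 → mem[0x7d]=0xfd, sp=0x7d
prologue: push r3 → mem[0x7c]=0xd7, sp=0x7c
body[0] mov  r0, #0x69 → r0=0x69
body[1] sub  r3, r2, r0 → r3=0x21
body[2] xor  r3, r1, r3 → r3=0xdc
body[3] mov  r2, #0x12 → r2=0x12
body[4] add  r1, r1, #17 → r1=0x0e
body[5] mov  r0, r4 → r0=0xdf
epilogue: pop r3=0xd7, sp=0x7d
epilogue: pop r1=0xfd, sp=0x7e
prologue pushed ['r1', 'r3'] at ['0x7d', '0x7c']

MEM = 0xd7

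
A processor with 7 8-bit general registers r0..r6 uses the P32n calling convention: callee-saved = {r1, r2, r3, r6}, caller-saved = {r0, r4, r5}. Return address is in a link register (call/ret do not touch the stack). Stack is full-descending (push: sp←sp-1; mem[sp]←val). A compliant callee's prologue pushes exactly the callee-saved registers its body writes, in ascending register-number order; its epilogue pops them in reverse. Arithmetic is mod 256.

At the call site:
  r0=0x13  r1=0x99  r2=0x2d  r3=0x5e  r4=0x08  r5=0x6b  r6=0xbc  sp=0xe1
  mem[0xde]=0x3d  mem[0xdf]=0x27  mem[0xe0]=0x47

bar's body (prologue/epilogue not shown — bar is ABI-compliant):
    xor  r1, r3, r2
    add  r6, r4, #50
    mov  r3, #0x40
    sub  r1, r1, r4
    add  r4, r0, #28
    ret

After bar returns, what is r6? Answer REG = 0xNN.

REG = 0xbc

prologue: push r1 -> mem[0xe0]=0x99, sp=0xe0
prologue: push r3 -> mem[0xdf]=0x5e, sp=0xdf
prologue: push r6 -> mem[0xde]=0xbc, sp=0xde
body[0] xor  r1, r3, r2 -> r1=0x73
body[1] add  r6, r4, #50 -> r6=0x3a
body[2] mov  r3, #0x40 -> r3=0x40
body[3] sub  r1, r1, r4 -> r1=0x6b
body[4] add  r4, r0, #28 -> r4=0x2f
epilogue: pop r6=0xbc, sp=0xdf
epilogue: pop r3=0x5e, sp=0xe0
epilogue: pop r1=0x99, sp=0xe1
r6 is callee-saved -> restored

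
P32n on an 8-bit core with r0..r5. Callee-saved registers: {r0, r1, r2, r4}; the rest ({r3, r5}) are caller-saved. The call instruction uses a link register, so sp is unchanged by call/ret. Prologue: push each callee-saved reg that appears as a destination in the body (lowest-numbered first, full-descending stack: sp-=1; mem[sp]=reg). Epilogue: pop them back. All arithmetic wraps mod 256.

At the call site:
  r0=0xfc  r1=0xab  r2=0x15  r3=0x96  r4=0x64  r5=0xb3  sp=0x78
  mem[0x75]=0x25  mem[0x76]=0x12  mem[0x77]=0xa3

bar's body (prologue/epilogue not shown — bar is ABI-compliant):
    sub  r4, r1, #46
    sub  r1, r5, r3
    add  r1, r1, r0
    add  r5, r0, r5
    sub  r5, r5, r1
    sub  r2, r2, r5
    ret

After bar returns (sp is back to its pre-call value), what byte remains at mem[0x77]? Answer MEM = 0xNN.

MEM = 0xab

prologue: push r1 -> mem[0x77]=0xab, sp=0x77
prologue: push r2 -> mem[0x76]=0x15, sp=0x76
prologue: push r4 -> mem[0x75]=0x64, sp=0x75
body[0] sub  r4, r1, #46 -> r4=0x7d
body[1] sub  r1, r5, r3 -> r1=0x1d
body[2] add  r1, r1, r0 -> r1=0x19
body[3] add  r5, r0, r5 -> r5=0xaf
body[4] sub  r5, r5, r1 -> r5=0x96
body[5] sub  r2, r2, r5 -> r2=0x7f
epilogue: pop r4=0x64, sp=0x76
epilogue: pop r2=0x15, sp=0x77
epilogue: pop r1=0xab, sp=0x78
prologue pushed ['r1', 'r2', 'r4'] at ['0x77', '0x76', '0x75']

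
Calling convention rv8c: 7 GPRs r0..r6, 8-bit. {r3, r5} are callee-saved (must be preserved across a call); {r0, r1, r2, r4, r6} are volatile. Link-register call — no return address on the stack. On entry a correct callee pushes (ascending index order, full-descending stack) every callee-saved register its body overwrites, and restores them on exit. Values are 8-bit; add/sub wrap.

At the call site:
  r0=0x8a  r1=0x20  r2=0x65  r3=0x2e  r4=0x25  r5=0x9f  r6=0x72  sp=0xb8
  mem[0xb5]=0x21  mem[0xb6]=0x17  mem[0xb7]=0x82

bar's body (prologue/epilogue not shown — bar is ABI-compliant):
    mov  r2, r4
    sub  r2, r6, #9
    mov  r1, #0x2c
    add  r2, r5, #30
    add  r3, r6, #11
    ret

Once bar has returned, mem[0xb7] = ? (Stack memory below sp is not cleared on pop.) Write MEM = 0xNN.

prologue: push r3 → mem[0xb7]=0x2e, sp=0xb7
body[0] mov  r2, r4 → r2=0x25
body[1] sub  r2, r6, #9 → r2=0x69
body[2] mov  r1, #0x2c → r1=0x2c
body[3] add  r2, r5, #30 → r2=0xbd
body[4] add  r3, r6, #11 → r3=0x7d
epilogue: pop r3=0x2e, sp=0xb8
prologue pushed ['r3'] at ['0xb7']

MEM = 0x2e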